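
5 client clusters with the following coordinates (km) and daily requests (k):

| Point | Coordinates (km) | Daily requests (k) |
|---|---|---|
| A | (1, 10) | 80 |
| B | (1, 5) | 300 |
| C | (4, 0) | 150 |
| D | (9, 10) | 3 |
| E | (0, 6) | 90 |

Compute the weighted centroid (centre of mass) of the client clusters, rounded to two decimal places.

(1.62, 4.61)

The minimiser of Σwᵢ‖p−pᵢ‖² is the weighted centroid p* = (Σwᵢpᵢ)/(Σwᵢ).
Σwᵢ = 623.
Σwᵢxᵢ = 80·1 + 300·1 + 150·4 + 3·9 + 90·0 = 1007.
Σwᵢyᵢ = 80·10 + 300·5 + 150·0 + 3·10 + 90·6 = 2870.
x* = 1007/623 = 1.62, y* = 2870/623 = 4.61.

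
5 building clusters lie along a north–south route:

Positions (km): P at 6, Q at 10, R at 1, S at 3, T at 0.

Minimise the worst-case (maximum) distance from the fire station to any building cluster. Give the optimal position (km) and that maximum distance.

location 5, max distance 5

The 1-center on a line is the midpoint of the two extreme points: leftmost at 0, rightmost at 10.
Optimal location = (0 + 10)/2 = 5; maximum distance = (10 − 0)/2 = 5.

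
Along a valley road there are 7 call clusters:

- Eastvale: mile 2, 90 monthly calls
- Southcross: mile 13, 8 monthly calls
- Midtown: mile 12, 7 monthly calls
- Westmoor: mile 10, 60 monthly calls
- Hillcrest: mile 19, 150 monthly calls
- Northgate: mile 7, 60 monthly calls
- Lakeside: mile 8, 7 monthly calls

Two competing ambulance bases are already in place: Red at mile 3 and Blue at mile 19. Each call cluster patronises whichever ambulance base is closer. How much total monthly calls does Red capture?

217

The indifferent point is the midpoint (3+19)/2 = 11; call clusters left of it (closer to Red at 3) go to Red, those right go to Blue.
  Eastvale at 2 (w=90) → Red
  Northgate at 7 (w=60) → Red
  Lakeside at 8 (w=7) → Red
  Westmoor at 10 (w=60) → Red
  Midtown at 12 (w=7) → Blue
  Southcross at 13 (w=8) → Blue
  Hillcrest at 19 (w=150) → Blue
Red captures 217; Blue captures 165.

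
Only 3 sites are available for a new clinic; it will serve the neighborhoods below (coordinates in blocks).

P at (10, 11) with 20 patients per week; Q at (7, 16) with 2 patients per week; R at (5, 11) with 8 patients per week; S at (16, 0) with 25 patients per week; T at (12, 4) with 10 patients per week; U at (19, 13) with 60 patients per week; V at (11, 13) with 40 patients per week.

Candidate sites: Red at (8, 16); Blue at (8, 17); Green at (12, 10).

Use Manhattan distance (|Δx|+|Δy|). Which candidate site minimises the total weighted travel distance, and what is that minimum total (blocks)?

Total weighted distance at each candidate:
  Red (8, 16): total = 2046
  Blue (8, 17): total = 2211
  Green (12, 10): total = 1316
Minimum is at Green with total 1316 blocks.

Green, total 1316 blocks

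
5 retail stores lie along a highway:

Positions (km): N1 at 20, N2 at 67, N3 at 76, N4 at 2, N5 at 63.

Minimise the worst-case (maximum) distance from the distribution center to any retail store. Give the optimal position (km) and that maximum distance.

The 1-center on a line is the midpoint of the two extreme points: leftmost at 2, rightmost at 76.
Optimal location = (2 + 76)/2 = 39; maximum distance = (76 − 2)/2 = 37.

location 39, max distance 37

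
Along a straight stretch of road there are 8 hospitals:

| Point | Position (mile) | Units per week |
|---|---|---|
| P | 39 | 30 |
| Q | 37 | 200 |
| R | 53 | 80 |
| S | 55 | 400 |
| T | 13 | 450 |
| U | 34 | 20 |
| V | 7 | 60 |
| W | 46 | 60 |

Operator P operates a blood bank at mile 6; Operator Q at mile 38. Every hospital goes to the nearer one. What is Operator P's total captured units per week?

510

The indifferent point is the midpoint (6+38)/2 = 22; hospitals left of it (closer to Operator P at 6) go to Operator P, those right go to Operator Q.
  V at 7 (w=60) → Operator P
  T at 13 (w=450) → Operator P
  U at 34 (w=20) → Operator Q
  Q at 37 (w=200) → Operator Q
  P at 39 (w=30) → Operator Q
  W at 46 (w=60) → Operator Q
  R at 53 (w=80) → Operator Q
  S at 55 (w=400) → Operator Q
Operator P captures 510; Operator Q captures 790.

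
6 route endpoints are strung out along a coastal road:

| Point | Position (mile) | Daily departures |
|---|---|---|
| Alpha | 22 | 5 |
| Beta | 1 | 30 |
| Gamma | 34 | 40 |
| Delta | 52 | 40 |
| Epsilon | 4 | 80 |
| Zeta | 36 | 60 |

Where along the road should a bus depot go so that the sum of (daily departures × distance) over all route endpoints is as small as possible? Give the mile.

x = 34

For a sum of weighted absolute distances on a line, the optimum is the weighted median (not the mean). Total weight W = 255; half-weight = 127.5.
Sort by position and accumulate weight:
  mile 1 (Beta, w=30) → cum 30
  mile 4 (Epsilon, w=80) → cum 110
  mile 22 (Alpha, w=5) → cum 115
  mile 34 (Gamma, w=40) → cum 155  ≥ 127.5 → median here
  mile 36 (Zeta, w=60) → cum 215
  mile 52 (Delta, w=40) → cum 255
Optimal location: mile 34.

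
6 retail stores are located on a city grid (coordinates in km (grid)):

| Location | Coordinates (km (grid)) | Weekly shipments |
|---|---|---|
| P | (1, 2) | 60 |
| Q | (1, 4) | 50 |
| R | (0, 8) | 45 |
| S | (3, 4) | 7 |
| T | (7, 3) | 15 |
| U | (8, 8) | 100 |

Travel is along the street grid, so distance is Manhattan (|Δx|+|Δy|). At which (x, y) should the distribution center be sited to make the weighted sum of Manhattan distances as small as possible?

Manhattan distance separates: Σwᵢ(|x−xᵢ|+|y−yᵢ|) = Σwᵢ|x−xᵢ| + Σwᵢ|y−yᵢ|, so x and y are optimised independently as 1-D weighted medians.
Total weight W = 277; half = 138.5.
x-coordinate, sorted with cumulative weight:
  x=0 (R, w=45) cum 45
  x=1 (P, w=60) cum 105
  x=1 (Q, w=50) cum 155  ← median
  x=3 (S, w=7) cum 162
  x=7 (T, w=15) cum 177
  x=8 (U, w=100) cum 277
⇒ x* = 1
y-coordinate, sorted with cumulative weight:
  y=2 (P, w=60) cum 60
  y=3 (T, w=15) cum 75
  y=4 (Q, w=50) cum 125
  y=4 (S, w=7) cum 132
  y=8 (R, w=45) cum 177  ← median
  y=8 (U, w=100) cum 277
⇒ y* = 8

(1, 8)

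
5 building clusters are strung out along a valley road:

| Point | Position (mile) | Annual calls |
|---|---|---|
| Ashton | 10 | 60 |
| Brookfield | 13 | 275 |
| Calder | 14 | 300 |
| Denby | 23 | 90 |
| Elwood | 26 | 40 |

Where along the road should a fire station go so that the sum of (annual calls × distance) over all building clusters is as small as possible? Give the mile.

For a sum of weighted absolute distances on a line, the optimum is the weighted median (not the mean). Total weight W = 765; half-weight = 382.5.
Sort by position and accumulate weight:
  mile 10 (Ashton, w=60) → cum 60
  mile 13 (Brookfield, w=275) → cum 335
  mile 14 (Calder, w=300) → cum 635  ≥ 382.5 → median here
  mile 23 (Denby, w=90) → cum 725
  mile 26 (Elwood, w=40) → cum 765
Optimal location: mile 14.

x = 14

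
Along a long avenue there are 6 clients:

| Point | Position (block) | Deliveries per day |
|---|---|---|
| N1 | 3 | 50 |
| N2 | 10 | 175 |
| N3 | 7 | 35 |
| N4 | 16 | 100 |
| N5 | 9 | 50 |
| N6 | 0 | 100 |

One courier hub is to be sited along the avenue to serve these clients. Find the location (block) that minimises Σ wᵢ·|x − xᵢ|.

x = 10

For a sum of weighted absolute distances on a line, the optimum is the weighted median (not the mean). Total weight W = 510; half-weight = 255.
Sort by position and accumulate weight:
  block 0 (N6, w=100) → cum 100
  block 3 (N1, w=50) → cum 150
  block 7 (N3, w=35) → cum 185
  block 9 (N5, w=50) → cum 235
  block 10 (N2, w=175) → cum 410  ≥ 255 → median here
  block 16 (N4, w=100) → cum 510
Optimal location: block 10.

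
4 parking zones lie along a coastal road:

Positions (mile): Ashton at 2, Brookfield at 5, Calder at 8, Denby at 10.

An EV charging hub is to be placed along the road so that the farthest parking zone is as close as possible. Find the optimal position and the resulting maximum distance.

The 1-center on a line is the midpoint of the two extreme points: leftmost at 2, rightmost at 10.
Optimal location = (2 + 10)/2 = 6; maximum distance = (10 − 2)/2 = 4.

location 6, max distance 4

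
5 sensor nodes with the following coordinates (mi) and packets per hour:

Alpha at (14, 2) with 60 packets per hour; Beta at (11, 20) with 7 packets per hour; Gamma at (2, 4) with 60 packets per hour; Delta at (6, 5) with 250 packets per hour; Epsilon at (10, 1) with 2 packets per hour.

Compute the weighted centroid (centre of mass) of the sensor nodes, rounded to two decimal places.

(6.75, 4.62)

The minimiser of Σwᵢ‖p−pᵢ‖² is the weighted centroid p* = (Σwᵢpᵢ)/(Σwᵢ).
Σwᵢ = 379.
Σwᵢxᵢ = 60·14 + 7·11 + 60·2 + 250·6 + 2·10 = 2557.
Σwᵢyᵢ = 60·2 + 7·20 + 60·4 + 250·5 + 2·1 = 1752.
x* = 2557/379 = 6.75, y* = 1752/379 = 4.62.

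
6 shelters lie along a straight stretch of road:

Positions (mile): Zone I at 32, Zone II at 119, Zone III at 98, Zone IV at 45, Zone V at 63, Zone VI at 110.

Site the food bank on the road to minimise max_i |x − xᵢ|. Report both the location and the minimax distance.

location 75.5, max distance 43.5

The 1-center on a line is the midpoint of the two extreme points: leftmost at 32, rightmost at 119.
Optimal location = (32 + 119)/2 = 75.5; maximum distance = (119 − 32)/2 = 43.5.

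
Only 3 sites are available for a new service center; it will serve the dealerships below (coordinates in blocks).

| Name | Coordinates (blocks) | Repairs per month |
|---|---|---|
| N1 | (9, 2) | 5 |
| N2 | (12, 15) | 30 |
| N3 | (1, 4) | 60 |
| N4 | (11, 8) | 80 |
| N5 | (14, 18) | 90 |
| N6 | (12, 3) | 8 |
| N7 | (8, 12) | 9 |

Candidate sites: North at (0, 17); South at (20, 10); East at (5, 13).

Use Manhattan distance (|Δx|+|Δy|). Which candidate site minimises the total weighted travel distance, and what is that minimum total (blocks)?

Total weighted distance at each candidate:
  North (0, 17): total = 4655
  South (20, 10): total = 4371
  East (5, 13): total = 3437
Minimum is at East with total 3437 blocks.

East, total 3437 blocks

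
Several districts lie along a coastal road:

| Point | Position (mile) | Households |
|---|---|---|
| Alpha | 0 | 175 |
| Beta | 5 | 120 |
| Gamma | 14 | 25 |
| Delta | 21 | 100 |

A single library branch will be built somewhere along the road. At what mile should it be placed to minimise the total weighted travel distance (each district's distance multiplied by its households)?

x = 5

For a sum of weighted absolute distances on a line, the optimum is the weighted median (not the mean). Total weight W = 420; half-weight = 210.
Sort by position and accumulate weight:
  mile 0 (Alpha, w=175) → cum 175
  mile 5 (Beta, w=120) → cum 295  ≥ 210 → median here
  mile 14 (Gamma, w=25) → cum 320
  mile 21 (Delta, w=100) → cum 420
Optimal location: mile 5.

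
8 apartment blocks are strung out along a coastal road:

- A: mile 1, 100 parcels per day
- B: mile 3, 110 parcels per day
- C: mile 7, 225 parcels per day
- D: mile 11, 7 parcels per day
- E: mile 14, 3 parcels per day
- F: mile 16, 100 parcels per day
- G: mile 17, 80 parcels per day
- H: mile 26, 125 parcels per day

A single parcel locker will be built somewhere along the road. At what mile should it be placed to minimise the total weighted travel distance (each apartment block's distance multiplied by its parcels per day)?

For a sum of weighted absolute distances on a line, the optimum is the weighted median (not the mean). Total weight W = 750; half-weight = 375.
Sort by position and accumulate weight:
  mile 1 (A, w=100) → cum 100
  mile 3 (B, w=110) → cum 210
  mile 7 (C, w=225) → cum 435  ≥ 375 → median here
  mile 11 (D, w=7) → cum 442
  mile 14 (E, w=3) → cum 445
  mile 16 (F, w=100) → cum 545
  mile 17 (G, w=80) → cum 625
  mile 26 (H, w=125) → cum 750
Optimal location: mile 7.

x = 7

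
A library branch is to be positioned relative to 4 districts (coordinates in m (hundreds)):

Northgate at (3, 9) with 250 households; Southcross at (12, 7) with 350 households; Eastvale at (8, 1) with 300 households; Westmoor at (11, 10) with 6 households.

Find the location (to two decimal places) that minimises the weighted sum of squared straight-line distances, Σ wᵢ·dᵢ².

(8.19, 5.58)

The minimiser of Σwᵢ‖p−pᵢ‖² is the weighted centroid p* = (Σwᵢpᵢ)/(Σwᵢ).
Σwᵢ = 906.
Σwᵢxᵢ = 250·3 + 350·12 + 300·8 + 6·11 = 7416.
Σwᵢyᵢ = 250·9 + 350·7 + 300·1 + 6·10 = 5060.
x* = 7416/906 = 8.19, y* = 5060/906 = 5.58.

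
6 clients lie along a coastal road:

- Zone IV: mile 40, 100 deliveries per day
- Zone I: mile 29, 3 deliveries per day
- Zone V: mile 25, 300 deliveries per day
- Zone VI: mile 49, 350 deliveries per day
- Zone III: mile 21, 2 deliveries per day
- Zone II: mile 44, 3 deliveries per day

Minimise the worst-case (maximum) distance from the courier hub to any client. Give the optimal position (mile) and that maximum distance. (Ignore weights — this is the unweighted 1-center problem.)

The 1-center on a line is the midpoint of the two extreme points: leftmost at 21, rightmost at 49.
Optimal location = (21 + 49)/2 = 35; maximum distance = (49 − 21)/2 = 14.

location 35, max distance 14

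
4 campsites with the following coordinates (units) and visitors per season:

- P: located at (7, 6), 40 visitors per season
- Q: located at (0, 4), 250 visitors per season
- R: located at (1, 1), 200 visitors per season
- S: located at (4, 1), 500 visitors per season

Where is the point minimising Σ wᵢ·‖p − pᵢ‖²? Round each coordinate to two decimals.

The minimiser of Σwᵢ‖p−pᵢ‖² is the weighted centroid p* = (Σwᵢpᵢ)/(Σwᵢ).
Σwᵢ = 990.
Σwᵢxᵢ = 40·7 + 250·0 + 200·1 + 500·4 = 2480.
Σwᵢyᵢ = 40·6 + 250·4 + 200·1 + 500·1 = 1940.
x* = 2480/990 = 2.51, y* = 1940/990 = 1.96.

(2.51, 1.96)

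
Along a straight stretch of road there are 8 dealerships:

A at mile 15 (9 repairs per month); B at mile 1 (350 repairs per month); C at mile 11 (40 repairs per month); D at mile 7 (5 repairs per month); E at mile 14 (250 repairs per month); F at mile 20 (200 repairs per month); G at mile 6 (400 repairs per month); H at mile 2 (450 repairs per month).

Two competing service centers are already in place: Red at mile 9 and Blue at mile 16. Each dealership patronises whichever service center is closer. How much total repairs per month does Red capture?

1245

The indifferent point is the midpoint (9+16)/2 = 12.5; dealerships left of it (closer to Red at 9) go to Red, those right go to Blue.
  B at 1 (w=350) → Red
  H at 2 (w=450) → Red
  G at 6 (w=400) → Red
  D at 7 (w=5) → Red
  C at 11 (w=40) → Red
  E at 14 (w=250) → Blue
  A at 15 (w=9) → Blue
  F at 20 (w=200) → Blue
Red captures 1245; Blue captures 459.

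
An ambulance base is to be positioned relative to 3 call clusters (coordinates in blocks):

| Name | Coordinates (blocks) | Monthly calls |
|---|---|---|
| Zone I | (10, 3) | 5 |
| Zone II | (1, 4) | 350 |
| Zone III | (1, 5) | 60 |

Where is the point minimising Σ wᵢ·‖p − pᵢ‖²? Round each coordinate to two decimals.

(1.11, 4.13)

The minimiser of Σwᵢ‖p−pᵢ‖² is the weighted centroid p* = (Σwᵢpᵢ)/(Σwᵢ).
Σwᵢ = 415.
Σwᵢxᵢ = 5·10 + 350·1 + 60·1 = 460.
Σwᵢyᵢ = 5·3 + 350·4 + 60·5 = 1715.
x* = 460/415 = 1.11, y* = 1715/415 = 4.13.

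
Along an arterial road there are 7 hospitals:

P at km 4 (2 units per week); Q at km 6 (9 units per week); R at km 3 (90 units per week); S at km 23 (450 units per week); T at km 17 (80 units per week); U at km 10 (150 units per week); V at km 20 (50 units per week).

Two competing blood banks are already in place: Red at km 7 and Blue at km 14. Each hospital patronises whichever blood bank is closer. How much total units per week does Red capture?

251

The indifferent point is the midpoint (7+14)/2 = 10.5; hospitals left of it (closer to Red at 7) go to Red, those right go to Blue.
  R at 3 (w=90) → Red
  P at 4 (w=2) → Red
  Q at 6 (w=9) → Red
  U at 10 (w=150) → Red
  T at 17 (w=80) → Blue
  V at 20 (w=50) → Blue
  S at 23 (w=450) → Blue
Red captures 251; Blue captures 580.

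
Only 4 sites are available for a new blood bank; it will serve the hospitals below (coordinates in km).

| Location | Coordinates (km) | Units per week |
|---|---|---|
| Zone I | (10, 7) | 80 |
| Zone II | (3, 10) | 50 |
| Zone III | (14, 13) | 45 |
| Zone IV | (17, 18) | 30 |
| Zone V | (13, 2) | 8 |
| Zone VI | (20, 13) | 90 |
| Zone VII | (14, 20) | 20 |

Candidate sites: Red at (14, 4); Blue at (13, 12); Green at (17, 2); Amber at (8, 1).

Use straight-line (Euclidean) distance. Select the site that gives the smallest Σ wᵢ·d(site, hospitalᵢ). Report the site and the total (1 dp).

Blue, total 2134.0 km

Total weighted distance at each candidate:
  Red (14, 4): total = 3172.4
  Blue (13, 12): total = 2134.0
  Green (17, 2): total = 3910.6
  Amber (8, 1): total = 4168.2
Minimum is at Blue with total 2134.0 km.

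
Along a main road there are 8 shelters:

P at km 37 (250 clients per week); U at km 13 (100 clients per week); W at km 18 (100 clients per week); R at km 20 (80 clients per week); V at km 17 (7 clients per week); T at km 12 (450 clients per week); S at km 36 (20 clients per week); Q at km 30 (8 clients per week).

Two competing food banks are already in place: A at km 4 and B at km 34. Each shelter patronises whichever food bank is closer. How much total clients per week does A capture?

The indifferent point is the midpoint (4+34)/2 = 19; shelters left of it (closer to A at 4) go to A, those right go to B.
  T at 12 (w=450) → A
  U at 13 (w=100) → A
  V at 17 (w=7) → A
  W at 18 (w=100) → A
  R at 20 (w=80) → B
  Q at 30 (w=8) → B
  S at 36 (w=20) → B
  P at 37 (w=250) → B
A captures 657; B captures 358.

657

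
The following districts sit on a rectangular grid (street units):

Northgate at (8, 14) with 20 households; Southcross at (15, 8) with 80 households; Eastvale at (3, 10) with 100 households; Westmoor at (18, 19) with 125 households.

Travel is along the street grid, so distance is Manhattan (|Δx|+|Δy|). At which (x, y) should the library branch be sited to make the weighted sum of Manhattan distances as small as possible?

(15, 10)

Manhattan distance separates: Σwᵢ(|x−xᵢ|+|y−yᵢ|) = Σwᵢ|x−xᵢ| + Σwᵢ|y−yᵢ|, so x and y are optimised independently as 1-D weighted medians.
Total weight W = 325; half = 162.5.
x-coordinate, sorted with cumulative weight:
  x=3 (Eastvale, w=100) cum 100
  x=8 (Northgate, w=20) cum 120
  x=15 (Southcross, w=80) cum 200  ← median
  x=18 (Westmoor, w=125) cum 325
⇒ x* = 15
y-coordinate, sorted with cumulative weight:
  y=8 (Southcross, w=80) cum 80
  y=10 (Eastvale, w=100) cum 180  ← median
  y=14 (Northgate, w=20) cum 200
  y=19 (Westmoor, w=125) cum 325
⇒ y* = 10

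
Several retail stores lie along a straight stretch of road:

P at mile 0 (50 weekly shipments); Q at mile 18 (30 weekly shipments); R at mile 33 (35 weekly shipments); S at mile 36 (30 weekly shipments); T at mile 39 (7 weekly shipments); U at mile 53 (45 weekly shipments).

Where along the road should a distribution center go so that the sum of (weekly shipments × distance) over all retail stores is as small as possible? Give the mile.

For a sum of weighted absolute distances on a line, the optimum is the weighted median (not the mean). Total weight W = 197; half-weight = 98.5.
Sort by position and accumulate weight:
  mile 0 (P, w=50) → cum 50
  mile 18 (Q, w=30) → cum 80
  mile 33 (R, w=35) → cum 115  ≥ 98.5 → median here
  mile 36 (S, w=30) → cum 145
  mile 39 (T, w=7) → cum 152
  mile 53 (U, w=45) → cum 197
Optimal location: mile 33.

x = 33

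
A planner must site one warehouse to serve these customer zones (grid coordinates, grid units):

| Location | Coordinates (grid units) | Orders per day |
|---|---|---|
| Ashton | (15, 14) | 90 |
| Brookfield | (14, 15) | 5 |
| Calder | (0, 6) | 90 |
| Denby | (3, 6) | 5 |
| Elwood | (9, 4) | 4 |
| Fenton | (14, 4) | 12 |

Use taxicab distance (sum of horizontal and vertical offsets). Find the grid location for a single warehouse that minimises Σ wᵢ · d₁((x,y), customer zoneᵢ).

(14, 6)

Manhattan distance separates: Σwᵢ(|x−xᵢ|+|y−yᵢ|) = Σwᵢ|x−xᵢ| + Σwᵢ|y−yᵢ|, so x and y are optimised independently as 1-D weighted medians.
Total weight W = 206; half = 103.
x-coordinate, sorted with cumulative weight:
  x=0 (Calder, w=90) cum 90
  x=3 (Denby, w=5) cum 95
  x=9 (Elwood, w=4) cum 99
  x=14 (Brookfield, w=5) cum 104  ← median
  x=14 (Fenton, w=12) cum 116
  x=15 (Ashton, w=90) cum 206
⇒ x* = 14
y-coordinate, sorted with cumulative weight:
  y=4 (Elwood, w=4) cum 4
  y=4 (Fenton, w=12) cum 16
  y=6 (Calder, w=90) cum 106  ← median
  y=6 (Denby, w=5) cum 111
  y=14 (Ashton, w=90) cum 201
  y=15 (Brookfield, w=5) cum 206
⇒ y* = 6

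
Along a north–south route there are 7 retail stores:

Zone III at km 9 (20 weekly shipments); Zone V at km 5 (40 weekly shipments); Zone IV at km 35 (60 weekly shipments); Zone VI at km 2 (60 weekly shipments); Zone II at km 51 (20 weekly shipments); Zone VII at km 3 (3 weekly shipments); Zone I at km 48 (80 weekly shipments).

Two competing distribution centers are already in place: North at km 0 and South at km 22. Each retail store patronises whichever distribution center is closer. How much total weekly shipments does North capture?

123

The indifferent point is the midpoint (0+22)/2 = 11; retail stores left of it (closer to North at 0) go to North, those right go to South.
  Zone VI at 2 (w=60) → North
  Zone VII at 3 (w=3) → North
  Zone V at 5 (w=40) → North
  Zone III at 9 (w=20) → North
  Zone IV at 35 (w=60) → South
  Zone I at 48 (w=80) → South
  Zone II at 51 (w=20) → South
North captures 123; South captures 160.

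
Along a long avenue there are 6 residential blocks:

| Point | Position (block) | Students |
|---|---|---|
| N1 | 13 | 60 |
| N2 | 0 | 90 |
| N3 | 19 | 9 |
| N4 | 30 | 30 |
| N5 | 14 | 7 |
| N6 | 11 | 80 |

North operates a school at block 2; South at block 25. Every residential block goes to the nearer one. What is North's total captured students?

230

The indifferent point is the midpoint (2+25)/2 = 13.5; residential blocks left of it (closer to North at 2) go to North, those right go to South.
  N2 at 0 (w=90) → North
  N6 at 11 (w=80) → North
  N1 at 13 (w=60) → North
  N5 at 14 (w=7) → South
  N3 at 19 (w=9) → South
  N4 at 30 (w=30) → South
North captures 230; South captures 46.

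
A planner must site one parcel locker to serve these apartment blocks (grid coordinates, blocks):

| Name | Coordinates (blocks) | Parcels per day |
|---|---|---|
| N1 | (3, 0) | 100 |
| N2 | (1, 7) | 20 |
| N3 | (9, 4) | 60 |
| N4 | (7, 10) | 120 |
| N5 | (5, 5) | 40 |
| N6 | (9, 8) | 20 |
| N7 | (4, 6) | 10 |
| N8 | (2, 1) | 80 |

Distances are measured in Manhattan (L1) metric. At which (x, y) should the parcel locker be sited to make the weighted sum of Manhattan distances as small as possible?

(5, 4)

Manhattan distance separates: Σwᵢ(|x−xᵢ|+|y−yᵢ|) = Σwᵢ|x−xᵢ| + Σwᵢ|y−yᵢ|, so x and y are optimised independently as 1-D weighted medians.
Total weight W = 450; half = 225.
x-coordinate, sorted with cumulative weight:
  x=1 (N2, w=20) cum 20
  x=2 (N8, w=80) cum 100
  x=3 (N1, w=100) cum 200
  x=4 (N7, w=10) cum 210
  x=5 (N5, w=40) cum 250  ← median
  x=7 (N4, w=120) cum 370
  x=9 (N3, w=60) cum 430
  x=9 (N6, w=20) cum 450
⇒ x* = 5
y-coordinate, sorted with cumulative weight:
  y=0 (N1, w=100) cum 100
  y=1 (N8, w=80) cum 180
  y=4 (N3, w=60) cum 240  ← median
  y=5 (N5, w=40) cum 280
  y=6 (N7, w=10) cum 290
  y=7 (N2, w=20) cum 310
  y=8 (N6, w=20) cum 330
  y=10 (N4, w=120) cum 450
⇒ y* = 4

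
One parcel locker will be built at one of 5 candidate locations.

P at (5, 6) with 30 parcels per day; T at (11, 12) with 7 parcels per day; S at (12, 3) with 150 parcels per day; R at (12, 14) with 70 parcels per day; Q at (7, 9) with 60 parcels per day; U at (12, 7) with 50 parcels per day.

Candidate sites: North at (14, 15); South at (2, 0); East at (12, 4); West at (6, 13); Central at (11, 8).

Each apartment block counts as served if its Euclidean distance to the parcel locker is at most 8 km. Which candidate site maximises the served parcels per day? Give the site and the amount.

Central, covering 367

Coverage radius r = 8 km; a point is covered iff (Δx)²+(Δy)² ≤ 8² = 64.
  North (14, 15): covers {T, R} → 77
  South (2, 0): covers {P} → 30
  East (12, 4): covers {P, S, Q, U} → 290
  West (6, 13): covers {P, T, R, Q} → 167
  Central (11, 8): covers {P, T, S, R, Q, U} → 367
Maximum coverage at Central: 367 parcels per day.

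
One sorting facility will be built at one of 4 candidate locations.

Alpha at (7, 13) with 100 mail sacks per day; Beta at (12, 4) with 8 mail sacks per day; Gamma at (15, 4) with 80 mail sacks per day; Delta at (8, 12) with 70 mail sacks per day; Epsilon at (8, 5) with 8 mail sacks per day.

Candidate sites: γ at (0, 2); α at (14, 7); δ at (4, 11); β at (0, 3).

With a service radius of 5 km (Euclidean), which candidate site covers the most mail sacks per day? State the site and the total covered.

Coverage radius r = 5 km; a point is covered iff (Δx)²+(Δy)² ≤ 5² = 25.
  γ (0, 2): covers {none} → 0
  α (14, 7): covers {Beta, Gamma} → 88
  δ (4, 11): covers {Alpha, Delta} → 170
  β (0, 3): covers {none} → 0
Maximum coverage at δ: 170 mail sacks per day.

δ, covering 170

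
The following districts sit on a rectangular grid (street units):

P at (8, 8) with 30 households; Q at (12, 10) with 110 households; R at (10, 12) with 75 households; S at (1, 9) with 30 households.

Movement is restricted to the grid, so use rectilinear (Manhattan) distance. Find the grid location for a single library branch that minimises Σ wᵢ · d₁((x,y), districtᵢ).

(10, 10)

Manhattan distance separates: Σwᵢ(|x−xᵢ|+|y−yᵢ|) = Σwᵢ|x−xᵢ| + Σwᵢ|y−yᵢ|, so x and y are optimised independently as 1-D weighted medians.
Total weight W = 245; half = 122.5.
x-coordinate, sorted with cumulative weight:
  x=1 (S, w=30) cum 30
  x=8 (P, w=30) cum 60
  x=10 (R, w=75) cum 135  ← median
  x=12 (Q, w=110) cum 245
⇒ x* = 10
y-coordinate, sorted with cumulative weight:
  y=8 (P, w=30) cum 30
  y=9 (S, w=30) cum 60
  y=10 (Q, w=110) cum 170  ← median
  y=12 (R, w=75) cum 245
⇒ y* = 10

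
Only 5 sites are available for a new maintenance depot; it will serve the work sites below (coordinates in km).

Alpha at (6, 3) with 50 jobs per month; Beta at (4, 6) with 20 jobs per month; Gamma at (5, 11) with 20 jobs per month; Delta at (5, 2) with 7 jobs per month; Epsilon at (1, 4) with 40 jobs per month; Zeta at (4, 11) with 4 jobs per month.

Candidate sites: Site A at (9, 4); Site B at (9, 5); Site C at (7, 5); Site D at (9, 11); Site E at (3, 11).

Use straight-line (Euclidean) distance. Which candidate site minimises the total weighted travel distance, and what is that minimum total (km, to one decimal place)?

Total weighted distance at each candidate:
  Site A (9, 4): total = 812.8
  Site B (9, 5): total = 815.2
  Site C (7, 5): total = 596.9
  Site D (9, 11): total = 1162.8
  Site E (3, 11): total = 928.9
Minimum is at Site C with total 596.9 km.

Site C, total 596.9 km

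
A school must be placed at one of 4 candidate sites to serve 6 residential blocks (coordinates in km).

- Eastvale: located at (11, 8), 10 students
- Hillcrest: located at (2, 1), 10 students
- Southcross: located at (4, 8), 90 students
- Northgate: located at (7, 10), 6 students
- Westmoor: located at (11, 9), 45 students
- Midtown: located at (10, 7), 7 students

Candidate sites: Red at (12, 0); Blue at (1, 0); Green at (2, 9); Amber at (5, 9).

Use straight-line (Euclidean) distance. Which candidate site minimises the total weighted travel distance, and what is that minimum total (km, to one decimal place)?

Amber, total 594.7 km

Total weighted distance at each candidate:
  Red (12, 0): total = 1724.9
  Blue (1, 0): total = 1666.4
  Green (2, 9): total = 865.1
  Amber (5, 9): total = 594.7
Minimum is at Amber with total 594.7 km.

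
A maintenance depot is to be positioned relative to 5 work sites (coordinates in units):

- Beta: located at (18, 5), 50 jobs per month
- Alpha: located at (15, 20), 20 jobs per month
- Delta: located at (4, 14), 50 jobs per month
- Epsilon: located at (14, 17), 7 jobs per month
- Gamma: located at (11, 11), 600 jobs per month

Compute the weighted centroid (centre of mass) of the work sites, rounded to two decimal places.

(11.14, 11.10)

The minimiser of Σwᵢ‖p−pᵢ‖² is the weighted centroid p* = (Σwᵢpᵢ)/(Σwᵢ).
Σwᵢ = 727.
Σwᵢxᵢ = 50·18 + 20·15 + 50·4 + 7·14 + 600·11 = 8098.
Σwᵢyᵢ = 50·5 + 20·20 + 50·14 + 7·17 + 600·11 = 8069.
x* = 8098/727 = 11.14, y* = 8069/727 = 11.10.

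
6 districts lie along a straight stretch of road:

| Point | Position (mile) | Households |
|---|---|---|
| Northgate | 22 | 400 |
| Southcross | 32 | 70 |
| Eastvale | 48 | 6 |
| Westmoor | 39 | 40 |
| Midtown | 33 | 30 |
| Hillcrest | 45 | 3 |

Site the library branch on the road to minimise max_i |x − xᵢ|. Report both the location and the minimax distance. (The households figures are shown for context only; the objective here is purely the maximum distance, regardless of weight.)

The 1-center on a line is the midpoint of the two extreme points: leftmost at 22, rightmost at 48.
Optimal location = (22 + 48)/2 = 35; maximum distance = (48 − 22)/2 = 13.

location 35, max distance 13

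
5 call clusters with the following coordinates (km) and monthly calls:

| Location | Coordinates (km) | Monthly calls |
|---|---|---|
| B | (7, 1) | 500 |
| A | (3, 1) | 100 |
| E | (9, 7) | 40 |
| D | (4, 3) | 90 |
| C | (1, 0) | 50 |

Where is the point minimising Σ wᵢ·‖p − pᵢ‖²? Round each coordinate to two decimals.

The minimiser of Σwᵢ‖p−pᵢ‖² is the weighted centroid p* = (Σwᵢpᵢ)/(Σwᵢ).
Σwᵢ = 780.
Σwᵢxᵢ = 500·7 + 100·3 + 40·9 + 90·4 + 50·1 = 4570.
Σwᵢyᵢ = 500·1 + 100·1 + 40·7 + 90·3 + 50·0 = 1150.
x* = 4570/780 = 5.86, y* = 1150/780 = 1.47.

(5.86, 1.47)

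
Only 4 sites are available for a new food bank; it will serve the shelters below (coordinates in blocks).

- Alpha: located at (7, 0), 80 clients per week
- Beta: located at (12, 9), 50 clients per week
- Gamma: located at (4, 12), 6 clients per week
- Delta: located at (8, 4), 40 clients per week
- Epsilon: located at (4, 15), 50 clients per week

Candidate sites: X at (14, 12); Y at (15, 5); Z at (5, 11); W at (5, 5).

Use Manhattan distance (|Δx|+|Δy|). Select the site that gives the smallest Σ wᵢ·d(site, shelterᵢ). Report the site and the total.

Total weighted distance at each candidate:
  X (14, 12): total = 3040
  Y (15, 5): total = 2868
  Z (5, 11): total = 2152
  W (5, 5): total = 1868
Minimum is at W with total 1868 blocks.

W, total 1868 blocks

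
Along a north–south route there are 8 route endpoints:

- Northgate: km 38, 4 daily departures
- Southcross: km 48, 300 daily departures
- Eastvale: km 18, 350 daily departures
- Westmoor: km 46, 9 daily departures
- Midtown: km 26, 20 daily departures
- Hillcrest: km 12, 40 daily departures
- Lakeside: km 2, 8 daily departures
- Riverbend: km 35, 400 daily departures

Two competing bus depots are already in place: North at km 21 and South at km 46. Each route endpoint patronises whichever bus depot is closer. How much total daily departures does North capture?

418

The indifferent point is the midpoint (21+46)/2 = 33.5; route endpoints left of it (closer to North at 21) go to North, those right go to South.
  Lakeside at 2 (w=8) → North
  Hillcrest at 12 (w=40) → North
  Eastvale at 18 (w=350) → North
  Midtown at 26 (w=20) → North
  Riverbend at 35 (w=400) → South
  Northgate at 38 (w=4) → South
  Westmoor at 46 (w=9) → South
  Southcross at 48 (w=300) → South
North captures 418; South captures 713.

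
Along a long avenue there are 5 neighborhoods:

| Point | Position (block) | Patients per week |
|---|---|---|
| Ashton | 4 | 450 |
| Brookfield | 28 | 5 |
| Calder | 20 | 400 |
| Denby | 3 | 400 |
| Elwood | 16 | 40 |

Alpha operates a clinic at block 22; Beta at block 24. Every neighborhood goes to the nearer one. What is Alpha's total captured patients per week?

The indifferent point is the midpoint (22+24)/2 = 23; neighborhoods left of it (closer to Alpha at 22) go to Alpha, those right go to Beta.
  Denby at 3 (w=400) → Alpha
  Ashton at 4 (w=450) → Alpha
  Elwood at 16 (w=40) → Alpha
  Calder at 20 (w=400) → Alpha
  Brookfield at 28 (w=5) → Beta
Alpha captures 1290; Beta captures 5.

1290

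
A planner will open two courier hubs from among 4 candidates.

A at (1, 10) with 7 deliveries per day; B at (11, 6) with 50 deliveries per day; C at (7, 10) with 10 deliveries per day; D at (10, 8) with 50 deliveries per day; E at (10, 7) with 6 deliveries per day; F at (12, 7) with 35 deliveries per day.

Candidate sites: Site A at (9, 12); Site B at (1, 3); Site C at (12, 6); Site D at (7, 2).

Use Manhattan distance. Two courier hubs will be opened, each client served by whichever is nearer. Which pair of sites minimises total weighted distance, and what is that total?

Evaluate every pair (each demand assigned to the nearer of the two):
  {Site A, Site C}: total = 413
  {Site B, Site C}: total = 442
  {Site C, Site D}: total = 481
  {Site A, Site B}: total = 1055
  {Site A, Site D}: total = 1076
  {Site B, Site D}: total = 1377
Best pair: {Site A, Site C} with total 413.

{Site A, Site C}, total 413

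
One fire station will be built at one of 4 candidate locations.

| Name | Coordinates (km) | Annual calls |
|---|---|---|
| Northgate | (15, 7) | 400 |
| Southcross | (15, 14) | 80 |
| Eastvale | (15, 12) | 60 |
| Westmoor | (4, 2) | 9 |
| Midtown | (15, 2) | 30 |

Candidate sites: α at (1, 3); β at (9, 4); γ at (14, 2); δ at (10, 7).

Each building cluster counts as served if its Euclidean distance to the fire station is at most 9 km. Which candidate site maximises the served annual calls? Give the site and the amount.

δ, covering 579

Coverage radius r = 9 km; a point is covered iff (Δx)²+(Δy)² ≤ 9² = 81.
  α (1, 3): covers {Westmoor} → 9
  β (9, 4): covers {Northgate, Westmoor, Midtown} → 439
  γ (14, 2): covers {Northgate, Midtown} → 430
  δ (10, 7): covers {Northgate, Southcross, Eastvale, Westmoor, Midtown} → 579
Maximum coverage at δ: 579 annual calls.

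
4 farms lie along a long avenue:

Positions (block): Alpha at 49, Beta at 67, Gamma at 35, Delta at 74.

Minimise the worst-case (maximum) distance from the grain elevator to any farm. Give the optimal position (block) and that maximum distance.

The 1-center on a line is the midpoint of the two extreme points: leftmost at 35, rightmost at 74.
Optimal location = (35 + 74)/2 = 54.5; maximum distance = (74 − 35)/2 = 19.5.

location 54.5, max distance 19.5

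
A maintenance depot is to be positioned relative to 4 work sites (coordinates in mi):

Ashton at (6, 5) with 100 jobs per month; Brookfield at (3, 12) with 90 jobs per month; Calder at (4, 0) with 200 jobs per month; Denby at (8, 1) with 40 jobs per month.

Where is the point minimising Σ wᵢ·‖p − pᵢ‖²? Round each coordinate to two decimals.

(4.63, 3.77)

The minimiser of Σwᵢ‖p−pᵢ‖² is the weighted centroid p* = (Σwᵢpᵢ)/(Σwᵢ).
Σwᵢ = 430.
Σwᵢxᵢ = 100·6 + 90·3 + 200·4 + 40·8 = 1990.
Σwᵢyᵢ = 100·5 + 90·12 + 200·0 + 40·1 = 1620.
x* = 1990/430 = 4.63, y* = 1620/430 = 3.77.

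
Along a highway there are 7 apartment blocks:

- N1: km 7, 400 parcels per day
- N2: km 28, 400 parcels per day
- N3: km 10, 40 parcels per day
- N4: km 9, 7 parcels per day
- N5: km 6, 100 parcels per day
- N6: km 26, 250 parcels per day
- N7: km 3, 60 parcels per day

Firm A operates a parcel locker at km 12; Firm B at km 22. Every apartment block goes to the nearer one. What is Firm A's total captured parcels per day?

The indifferent point is the midpoint (12+22)/2 = 17; apartment blocks left of it (closer to Firm A at 12) go to Firm A, those right go to Firm B.
  N7 at 3 (w=60) → Firm A
  N5 at 6 (w=100) → Firm A
  N1 at 7 (w=400) → Firm A
  N4 at 9 (w=7) → Firm A
  N3 at 10 (w=40) → Firm A
  N6 at 26 (w=250) → Firm B
  N2 at 28 (w=400) → Firm B
Firm A captures 607; Firm B captures 650.

607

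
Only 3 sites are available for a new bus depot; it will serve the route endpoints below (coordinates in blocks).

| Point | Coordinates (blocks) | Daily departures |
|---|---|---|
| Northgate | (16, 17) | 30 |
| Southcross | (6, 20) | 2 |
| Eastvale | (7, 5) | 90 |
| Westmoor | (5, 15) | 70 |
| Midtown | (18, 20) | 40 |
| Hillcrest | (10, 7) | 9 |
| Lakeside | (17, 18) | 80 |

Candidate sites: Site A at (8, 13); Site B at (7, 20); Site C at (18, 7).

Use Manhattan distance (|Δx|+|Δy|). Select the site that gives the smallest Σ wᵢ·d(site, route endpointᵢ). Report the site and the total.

Site A, total 3410 blocks

Total weighted distance at each candidate:
  Site A (8, 13): total = 3410
  Site B (7, 20): total = 3746
  Site C (18, 7): total = 4602
Minimum is at Site A with total 3410 blocks.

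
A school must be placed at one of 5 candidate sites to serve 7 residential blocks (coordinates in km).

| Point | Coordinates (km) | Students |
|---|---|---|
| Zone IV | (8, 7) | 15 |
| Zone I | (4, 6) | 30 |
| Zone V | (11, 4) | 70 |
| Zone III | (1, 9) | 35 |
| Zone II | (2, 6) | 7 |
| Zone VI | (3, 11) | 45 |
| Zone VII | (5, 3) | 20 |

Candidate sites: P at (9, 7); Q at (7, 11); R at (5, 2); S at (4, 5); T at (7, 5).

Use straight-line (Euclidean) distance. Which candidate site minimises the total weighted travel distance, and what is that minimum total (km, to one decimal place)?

Total weighted distance at each candidate:
  P (9, 7): total = 1196.1
  Q (7, 11): total = 1416.9
  R (5, 2): total = 1405.9
  S (4, 5): total = 1101.2
  T (7, 5): total = 1086.2
Minimum is at T with total 1086.2 km.

T, total 1086.2 km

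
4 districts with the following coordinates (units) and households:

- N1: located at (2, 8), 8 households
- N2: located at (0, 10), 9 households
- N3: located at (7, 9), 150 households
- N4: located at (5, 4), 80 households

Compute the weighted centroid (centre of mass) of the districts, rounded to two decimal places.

(5.94, 7.38)

The minimiser of Σwᵢ‖p−pᵢ‖² is the weighted centroid p* = (Σwᵢpᵢ)/(Σwᵢ).
Σwᵢ = 247.
Σwᵢxᵢ = 8·2 + 9·0 + 150·7 + 80·5 = 1466.
Σwᵢyᵢ = 8·8 + 9·10 + 150·9 + 80·4 = 1824.
x* = 1466/247 = 5.94, y* = 1824/247 = 7.38.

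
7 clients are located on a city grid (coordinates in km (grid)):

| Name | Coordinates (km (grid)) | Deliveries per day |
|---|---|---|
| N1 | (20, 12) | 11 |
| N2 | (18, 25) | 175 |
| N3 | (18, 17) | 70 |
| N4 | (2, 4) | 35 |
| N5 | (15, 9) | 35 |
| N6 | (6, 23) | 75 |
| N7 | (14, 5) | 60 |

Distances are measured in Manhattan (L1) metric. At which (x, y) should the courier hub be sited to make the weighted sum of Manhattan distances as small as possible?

(18, 23)

Manhattan distance separates: Σwᵢ(|x−xᵢ|+|y−yᵢ|) = Σwᵢ|x−xᵢ| + Σwᵢ|y−yᵢ|, so x and y are optimised independently as 1-D weighted medians.
Total weight W = 461; half = 230.5.
x-coordinate, sorted with cumulative weight:
  x=2 (N4, w=35) cum 35
  x=6 (N6, w=75) cum 110
  x=14 (N7, w=60) cum 170
  x=15 (N5, w=35) cum 205
  x=18 (N2, w=175) cum 380  ← median
  x=18 (N3, w=70) cum 450
  x=20 (N1, w=11) cum 461
⇒ x* = 18
y-coordinate, sorted with cumulative weight:
  y=4 (N4, w=35) cum 35
  y=5 (N7, w=60) cum 95
  y=9 (N5, w=35) cum 130
  y=12 (N1, w=11) cum 141
  y=17 (N3, w=70) cum 211
  y=23 (N6, w=75) cum 286  ← median
  y=25 (N2, w=175) cum 461
⇒ y* = 23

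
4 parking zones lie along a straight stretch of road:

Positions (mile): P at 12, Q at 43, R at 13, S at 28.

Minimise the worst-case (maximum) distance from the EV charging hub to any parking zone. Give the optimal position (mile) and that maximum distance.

The 1-center on a line is the midpoint of the two extreme points: leftmost at 12, rightmost at 43.
Optimal location = (12 + 43)/2 = 27.5; maximum distance = (43 − 12)/2 = 15.5.

location 27.5, max distance 15.5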